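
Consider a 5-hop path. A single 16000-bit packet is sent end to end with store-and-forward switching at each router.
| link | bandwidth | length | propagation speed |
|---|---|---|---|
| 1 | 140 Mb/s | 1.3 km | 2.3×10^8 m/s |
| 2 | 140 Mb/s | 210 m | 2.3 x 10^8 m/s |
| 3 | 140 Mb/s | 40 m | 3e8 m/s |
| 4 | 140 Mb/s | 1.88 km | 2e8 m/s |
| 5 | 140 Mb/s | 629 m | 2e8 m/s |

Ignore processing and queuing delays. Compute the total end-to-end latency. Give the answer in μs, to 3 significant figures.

Transmission delay per hop = L/R = 16000/140000000 = 114.286 μs; 5 hops → 571.429 μs.
Propagation delays (d/s per hop): 5.65217, 0.913043, 0.133333, 9.4, 3.145 μs; sum = 19.2436 μs.
End-to-end = 591 μs.

591 μs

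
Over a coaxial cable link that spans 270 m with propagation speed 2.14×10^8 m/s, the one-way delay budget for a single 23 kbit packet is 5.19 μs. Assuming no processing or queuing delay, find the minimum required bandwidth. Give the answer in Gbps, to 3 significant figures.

5.85 Gbps

Propagation delay = 270 / 214000000 = 1.26168 μs.
Transmission budget = 5.19 − 1.26168 = 3.92832 μs.
R ≥ L / t_tx = 23000 bits / 3.92832e-06 s = 5.85 Gbps.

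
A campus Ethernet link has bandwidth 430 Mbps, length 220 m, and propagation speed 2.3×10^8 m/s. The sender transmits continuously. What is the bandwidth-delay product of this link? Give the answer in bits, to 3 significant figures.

Propagation delay = 220 / 2.3e+08 = 9.56522e-07 s.
BDP = R × t_prop = 430000000 × 9.56522e-07 = 411.304 bits.

411 bits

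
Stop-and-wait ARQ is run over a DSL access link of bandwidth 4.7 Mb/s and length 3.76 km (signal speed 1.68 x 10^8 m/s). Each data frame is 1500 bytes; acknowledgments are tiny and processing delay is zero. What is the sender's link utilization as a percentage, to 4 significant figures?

t_tx = L/R = 12000/4700000 = 0.00255319 s.
t_prop = 3760/168000000 = 2.2381e-05 s; RTT = 4.47619e-05 s.
Cycle = t_tx + RTT = 0.00259795 s.
Utilization = t_tx / cycle = 0.00255319/0.00259795 = 98.28 %.

98.28 %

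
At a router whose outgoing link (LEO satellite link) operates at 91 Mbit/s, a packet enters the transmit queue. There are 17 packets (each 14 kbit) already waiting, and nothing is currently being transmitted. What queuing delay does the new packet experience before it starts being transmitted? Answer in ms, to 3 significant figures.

2.62 ms

Each queued packet: L/R = 14000/91000000 = 0.153846 ms.
17 queued → 2.61538 ms.
Queuing delay = 2.62 ms.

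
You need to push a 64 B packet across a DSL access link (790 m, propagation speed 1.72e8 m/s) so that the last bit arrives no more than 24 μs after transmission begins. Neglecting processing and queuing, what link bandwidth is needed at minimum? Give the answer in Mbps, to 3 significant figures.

26.4 Mbps

L = 512 bits.
Propagation delay = 790 / 172000000 = 4.59302 μs.
Transmission budget = 24 − 4.59302 = 19.407 μs.
R ≥ L / t_tx = 512 bits / 1.9407e-05 s = 26.4 Mbps.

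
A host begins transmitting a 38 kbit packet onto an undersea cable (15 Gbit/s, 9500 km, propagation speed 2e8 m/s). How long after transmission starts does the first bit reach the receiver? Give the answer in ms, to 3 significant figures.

First bit experiences only propagation delay: d/s = 9500000/200000000 = 47.5 ms.

47.5 ms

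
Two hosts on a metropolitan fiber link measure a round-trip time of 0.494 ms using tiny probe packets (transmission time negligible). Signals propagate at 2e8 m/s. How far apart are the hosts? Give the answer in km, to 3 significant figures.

49.4 km

One-way propagation = RTT/2 = 0.247 ms.
d = s × t = 200000000 × 0.000247 = 49.4 km.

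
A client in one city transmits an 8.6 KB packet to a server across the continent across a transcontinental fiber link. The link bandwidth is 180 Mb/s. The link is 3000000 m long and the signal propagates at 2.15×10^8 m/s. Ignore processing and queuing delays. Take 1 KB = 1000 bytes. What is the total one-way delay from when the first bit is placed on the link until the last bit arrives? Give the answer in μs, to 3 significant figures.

14300 μs

L = 68800 bits.
Transmission delay = L/R = 68800 / 180000000 = 382.222 μs.
Propagation delay = d/s = 3000000 m / 215000000 m/s = 13953.5 μs.
Total = 14300 μs.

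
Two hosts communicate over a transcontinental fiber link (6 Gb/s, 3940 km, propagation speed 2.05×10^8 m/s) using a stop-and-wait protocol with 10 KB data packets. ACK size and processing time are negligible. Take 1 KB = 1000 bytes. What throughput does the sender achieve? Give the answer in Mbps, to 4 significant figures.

2.080 Mbps

t_tx = L/R = 80000/6000000000 = 1.33333e-05 s.
t_prop = 3940000/2.05e+08 = 0.0192195 s; RTT = 0.038439 s.
Cycle = t_tx + RTT = 0.0384524 s.
Throughput = L / cycle = 80000 / 0.0384524 = 2.080 Mbps.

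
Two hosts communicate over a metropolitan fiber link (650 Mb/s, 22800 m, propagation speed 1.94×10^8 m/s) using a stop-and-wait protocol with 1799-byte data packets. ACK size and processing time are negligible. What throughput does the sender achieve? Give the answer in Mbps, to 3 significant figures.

t_tx = L/R = 14392/650000000 = 2.21415e-05 s.
t_prop = 22800/194000000 = 0.000117526 s; RTT = 0.000235052 s.
Cycle = t_tx + RTT = 0.000257193 s.
Throughput = L / cycle = 14392 / 0.000257193 = 56.0 Mbps.

56.0 Mbps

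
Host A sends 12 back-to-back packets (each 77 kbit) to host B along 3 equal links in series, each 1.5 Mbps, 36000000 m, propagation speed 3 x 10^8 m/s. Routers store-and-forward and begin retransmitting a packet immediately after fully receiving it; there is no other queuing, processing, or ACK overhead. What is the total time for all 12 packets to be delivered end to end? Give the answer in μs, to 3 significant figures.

Per-hop transmission t_tx = L/R = 77000/1500000 = 51333.3 μs.
Per-hop propagation t_prop = 36000000/300000000 = 120000 μs.
Pipeline fill: first packet needs 3·t_tx to clear all hops; remaining 11 packets each add one t_tx.
Total = (3+12-1)·t_tx + 3·t_prop = 14·51333.3 + 3·120000 = 1080000 μs.

1080000 μs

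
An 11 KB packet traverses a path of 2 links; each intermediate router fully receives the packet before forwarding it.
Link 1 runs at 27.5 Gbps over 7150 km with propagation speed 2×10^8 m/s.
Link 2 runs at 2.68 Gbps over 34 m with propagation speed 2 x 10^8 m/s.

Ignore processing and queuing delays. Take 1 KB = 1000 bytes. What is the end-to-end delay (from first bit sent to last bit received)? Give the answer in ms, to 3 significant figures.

L = 88000 bits.
Transmission delays (L/R per hop): 0.0032, 0.0328358 ms; sum = 0.0360358 ms.
Propagation delays (d/s per hop): 35.75, 0.00017 ms; sum = 35.7502 ms.
End-to-end = 35.8 ms.

35.8 ms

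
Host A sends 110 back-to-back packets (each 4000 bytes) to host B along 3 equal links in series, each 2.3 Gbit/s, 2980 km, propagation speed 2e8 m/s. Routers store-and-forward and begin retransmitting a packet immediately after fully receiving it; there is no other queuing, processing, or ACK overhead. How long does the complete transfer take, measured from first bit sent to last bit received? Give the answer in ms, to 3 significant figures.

Per-hop transmission t_tx = L/R = 32000/2300000000 = 0.013913 ms.
Per-hop propagation t_prop = 2980000/200000000 = 14.9 ms.
Pipeline fill: first packet needs 3·t_tx to clear all hops; remaining 109 packets each add one t_tx.
Total = (3+110-1)·t_tx + 3·t_prop = 112·0.013913 + 3·14.9 = 46.3 ms.

46.3 ms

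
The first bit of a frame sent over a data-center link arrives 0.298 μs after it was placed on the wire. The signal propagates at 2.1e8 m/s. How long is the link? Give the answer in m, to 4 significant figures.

d = s × t_prop = 210000000 × 2.98e-07 = 62.58 m.

62.58 m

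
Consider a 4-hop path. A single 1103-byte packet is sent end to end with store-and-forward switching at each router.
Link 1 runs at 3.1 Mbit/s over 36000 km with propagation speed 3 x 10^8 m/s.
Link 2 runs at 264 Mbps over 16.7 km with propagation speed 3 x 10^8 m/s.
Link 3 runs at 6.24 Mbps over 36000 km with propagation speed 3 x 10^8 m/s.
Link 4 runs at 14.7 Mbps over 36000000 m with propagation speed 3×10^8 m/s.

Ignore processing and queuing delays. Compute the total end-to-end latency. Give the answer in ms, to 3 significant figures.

L = 1103 × 8 = 8824 bits.
Transmission delays (L/R per hop): 2.84645, 0.0334242, 1.4141, 0.600272 ms; sum = 4.89425 ms.
Propagation delays (d/s per hop): 120, 0.0556667, 120, 120 ms; sum = 360.056 ms.
End-to-end = 365 ms.

365 ms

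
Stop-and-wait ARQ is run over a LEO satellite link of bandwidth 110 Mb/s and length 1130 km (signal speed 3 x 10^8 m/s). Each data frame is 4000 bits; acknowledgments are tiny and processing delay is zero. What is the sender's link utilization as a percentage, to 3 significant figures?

0.480 %

t_tx = L/R = 4000/110000000 = 3.63636e-05 s.
t_prop = 1130000/300000000 = 0.00376667 s; RTT = 0.00753333 s.
Cycle = t_tx + RTT = 0.0075697 s.
Utilization = t_tx / cycle = 3.63636e-05/0.0075697 = 0.480 %.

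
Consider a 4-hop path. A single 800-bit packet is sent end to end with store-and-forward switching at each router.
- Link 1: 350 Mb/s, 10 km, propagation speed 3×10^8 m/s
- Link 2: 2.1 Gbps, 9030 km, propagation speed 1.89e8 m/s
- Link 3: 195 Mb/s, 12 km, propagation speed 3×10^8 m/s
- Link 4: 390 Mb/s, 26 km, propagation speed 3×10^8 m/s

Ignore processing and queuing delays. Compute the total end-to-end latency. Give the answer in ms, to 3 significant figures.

Transmission delays (L/R per hop): 0.00228571, 0.000380952, 0.00410256, 0.00205128 ms; sum = 0.00882051 ms.
Propagation delays (d/s per hop): 0.0333333, 47.7778, 0.04, 0.0866667 ms; sum = 47.9378 ms.
End-to-end = 47.9 ms.

47.9 ms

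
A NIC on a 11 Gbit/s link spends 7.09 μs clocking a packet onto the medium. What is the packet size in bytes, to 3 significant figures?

L = R × t_tx = 11000000000 b/s × 7.09e-06 s = 77990 bits.
In bytes: 77990 / 8 = 9750 bytes.

9750 bytes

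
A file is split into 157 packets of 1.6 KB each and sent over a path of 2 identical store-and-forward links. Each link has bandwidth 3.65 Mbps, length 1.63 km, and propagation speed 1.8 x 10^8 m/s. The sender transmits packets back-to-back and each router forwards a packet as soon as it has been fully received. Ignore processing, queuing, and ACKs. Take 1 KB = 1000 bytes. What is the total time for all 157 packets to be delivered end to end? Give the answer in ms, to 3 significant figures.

Per-hop transmission t_tx = L/R = 12800/3650000 = 3.50685 ms.
Per-hop propagation t_prop = 1630/180000000 = 0.00905556 ms.
Pipeline fill: first packet needs 2·t_tx to clear all hops; remaining 156 packets each add one t_tx.
Total = (2+157-1)·t_tx + 2·t_prop = 158·3.50685 + 2·0.00905556 = 554 ms.

554 ms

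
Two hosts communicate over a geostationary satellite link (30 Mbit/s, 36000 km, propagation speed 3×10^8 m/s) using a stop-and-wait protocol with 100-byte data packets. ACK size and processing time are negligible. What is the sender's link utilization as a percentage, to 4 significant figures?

t_tx = L/R = 800/30000000 = 2.66667e-05 s.
t_prop = 36000000/300000000 = 0.12 s; RTT = 0.24 s.
Cycle = t_tx + RTT = 0.240027 s.
Utilization = t_tx / cycle = 2.66667e-05/0.240027 = 0.01111 %.

0.01111 %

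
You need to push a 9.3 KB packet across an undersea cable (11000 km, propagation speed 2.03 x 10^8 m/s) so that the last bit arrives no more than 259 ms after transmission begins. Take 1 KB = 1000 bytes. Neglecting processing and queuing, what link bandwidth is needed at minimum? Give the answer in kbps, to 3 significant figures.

L = 74400 bits.
Propagation delay = 11000000 / 2.03e+08 = 54.1872 ms.
Transmission budget = 259 − 54.1872 = 204.813 ms.
R ≥ L / t_tx = 74400 bits / 0.204813 s = 363 kbps.

363 kbps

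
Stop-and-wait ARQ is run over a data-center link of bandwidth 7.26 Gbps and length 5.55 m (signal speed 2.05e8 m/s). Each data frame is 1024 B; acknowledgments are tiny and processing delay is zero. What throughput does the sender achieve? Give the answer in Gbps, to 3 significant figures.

t_tx = L/R = 8192/7260000000 = 1.12837e-06 s.
t_prop = 5.55/2.05e+08 = 2.70732e-08 s; RTT = 5.41463e-08 s.
Cycle = t_tx + RTT = 1.18252e-06 s.
Throughput = L / cycle = 8192 / 1.18252e-06 = 6.93 Gbps.

6.93 Gbps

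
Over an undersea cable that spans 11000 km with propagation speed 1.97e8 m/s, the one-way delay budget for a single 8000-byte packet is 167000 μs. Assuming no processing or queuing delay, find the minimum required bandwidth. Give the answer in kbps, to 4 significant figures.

L = 64000 bits.
Propagation delay = 11000000 / 197000000 = 55837.6 μs.
Transmission budget = 167000 − 55837.6 = 111162 μs.
R ≥ L / t_tx = 64000 bits / 0.111162 s = 575.7 kbps.

575.7 kbps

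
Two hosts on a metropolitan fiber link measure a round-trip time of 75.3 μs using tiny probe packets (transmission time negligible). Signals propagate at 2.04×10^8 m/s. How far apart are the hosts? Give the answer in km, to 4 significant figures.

One-way propagation = RTT/2 = 37.65 μs.
d = s × t = 204000000 × 3.765e-05 = 7.681 km.

7.681 km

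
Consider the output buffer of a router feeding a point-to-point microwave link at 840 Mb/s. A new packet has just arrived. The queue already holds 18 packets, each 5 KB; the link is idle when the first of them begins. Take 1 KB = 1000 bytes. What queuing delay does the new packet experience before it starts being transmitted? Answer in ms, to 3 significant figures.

Each queued packet: L/R = 40000/840000000 = 0.047619 ms.
18 queued → 0.857143 ms.
Queuing delay = 0.857 ms.

0.857 ms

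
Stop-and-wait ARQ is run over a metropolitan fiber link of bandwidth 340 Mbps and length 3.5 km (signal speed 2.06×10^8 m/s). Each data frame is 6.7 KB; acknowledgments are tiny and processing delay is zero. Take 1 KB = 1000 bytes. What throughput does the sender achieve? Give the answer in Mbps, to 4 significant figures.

279.7 Mbps

t_tx = L/R = 53600/340000000 = 0.000157647 s.
t_prop = 3500/206000000 = 1.69903e-05 s; RTT = 3.39806e-05 s.
Cycle = t_tx + RTT = 0.000191628 s.
Throughput = L / cycle = 53600 / 0.000191628 = 279.7 Mbps.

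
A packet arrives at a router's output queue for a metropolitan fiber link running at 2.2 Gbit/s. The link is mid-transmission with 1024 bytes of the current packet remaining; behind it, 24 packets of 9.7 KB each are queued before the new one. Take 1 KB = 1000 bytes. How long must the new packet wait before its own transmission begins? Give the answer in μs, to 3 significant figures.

850 μs

Each queued packet: L/R = 77600/2200000000 = 35.2727 μs.
24 queued → 846.545 μs.
Plus remaining 8192 bits of current packet: 3.72364 μs.
Queuing delay = 850 μs.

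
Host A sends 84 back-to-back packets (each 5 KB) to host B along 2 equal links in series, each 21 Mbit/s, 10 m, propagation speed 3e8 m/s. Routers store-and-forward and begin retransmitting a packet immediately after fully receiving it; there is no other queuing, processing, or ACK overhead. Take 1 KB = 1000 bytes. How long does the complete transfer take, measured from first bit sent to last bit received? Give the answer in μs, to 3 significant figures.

162000 μs

Per-hop transmission t_tx = L/R = 40000/21000000 = 1904.76 μs.
Per-hop propagation t_prop = 10/300000000 = 0.0333333 μs.
Pipeline fill: first packet needs 2·t_tx to clear all hops; remaining 83 packets each add one t_tx.
Total = (2+84-1)·t_tx + 2·t_prop = 85·1904.76 + 2·0.0333333 = 162000 μs.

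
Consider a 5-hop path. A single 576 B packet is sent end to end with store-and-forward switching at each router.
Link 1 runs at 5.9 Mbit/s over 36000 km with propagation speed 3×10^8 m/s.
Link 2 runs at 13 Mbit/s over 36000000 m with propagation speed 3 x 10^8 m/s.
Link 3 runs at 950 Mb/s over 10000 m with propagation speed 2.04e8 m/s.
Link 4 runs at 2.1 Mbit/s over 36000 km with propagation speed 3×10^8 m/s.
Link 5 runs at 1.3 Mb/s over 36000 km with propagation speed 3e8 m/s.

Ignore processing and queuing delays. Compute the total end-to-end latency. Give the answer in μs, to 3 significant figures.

487000 μs

L = 576 × 8 = 4608 bits.
Transmission delays (L/R per hop): 781.017, 354.462, 4.85053, 2194.29, 3544.62 μs; sum = 6879.23 μs.
Propagation delays (d/s per hop): 120000, 120000, 49.0196, 120000, 120000 μs; sum = 480049 μs.
End-to-end = 487000 μs.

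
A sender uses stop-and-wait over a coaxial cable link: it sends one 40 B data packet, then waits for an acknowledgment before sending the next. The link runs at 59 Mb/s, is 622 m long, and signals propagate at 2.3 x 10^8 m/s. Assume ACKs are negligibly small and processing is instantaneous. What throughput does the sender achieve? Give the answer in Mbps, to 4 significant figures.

29.54 Mbps

t_tx = L/R = 320/59000000 = 5.42373e-06 s.
t_prop = 622/2.3e+08 = 2.70435e-06 s; RTT = 5.4087e-06 s.
Cycle = t_tx + RTT = 1.08324e-05 s.
Throughput = L / cycle = 320 / 1.08324e-05 = 29.54 Mbps.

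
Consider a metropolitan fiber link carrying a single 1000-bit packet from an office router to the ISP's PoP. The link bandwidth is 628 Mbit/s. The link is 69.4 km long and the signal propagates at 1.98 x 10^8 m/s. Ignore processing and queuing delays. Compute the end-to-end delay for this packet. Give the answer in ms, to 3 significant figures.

0.352 ms

Transmission delay = L/R = 1000 / 628000000 = 0.00159236 ms.
Propagation delay = d/s = 69400 m / 198000000 m/s = 0.350505 ms.
Total = 0.352 ms.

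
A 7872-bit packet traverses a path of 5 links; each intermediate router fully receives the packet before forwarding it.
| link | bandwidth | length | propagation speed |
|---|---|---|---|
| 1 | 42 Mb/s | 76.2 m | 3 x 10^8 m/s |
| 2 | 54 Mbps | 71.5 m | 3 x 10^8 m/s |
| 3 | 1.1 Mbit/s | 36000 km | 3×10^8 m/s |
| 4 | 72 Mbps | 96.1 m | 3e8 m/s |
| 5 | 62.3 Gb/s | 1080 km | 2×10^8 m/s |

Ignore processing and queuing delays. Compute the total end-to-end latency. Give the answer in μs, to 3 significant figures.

Transmission delays (L/R per hop): 187.429, 145.778, 7156.36, 109.333, 0.126356 μs; sum = 7599.03 μs.
Propagation delays (d/s per hop): 0.254, 0.238333, 120000, 0.320333, 5400 μs; sum = 125401 μs.
End-to-end = 133000 μs.

133000 μs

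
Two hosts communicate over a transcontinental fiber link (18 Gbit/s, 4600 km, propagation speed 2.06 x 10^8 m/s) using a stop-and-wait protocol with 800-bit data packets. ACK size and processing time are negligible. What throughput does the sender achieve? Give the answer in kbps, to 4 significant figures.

17.91 kbps

t_tx = L/R = 800/18000000000 = 4.44444e-08 s.
t_prop = 4600000/206000000 = 0.0223301 s; RTT = 0.0446602 s.
Cycle = t_tx + RTT = 0.0446602 s.
Throughput = L / cycle = 800 / 0.0446602 = 17.91 kbps.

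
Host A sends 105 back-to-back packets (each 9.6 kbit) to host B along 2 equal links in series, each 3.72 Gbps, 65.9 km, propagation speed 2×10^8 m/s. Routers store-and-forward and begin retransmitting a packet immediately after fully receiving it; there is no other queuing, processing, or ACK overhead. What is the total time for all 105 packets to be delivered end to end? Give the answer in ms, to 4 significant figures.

Per-hop transmission t_tx = L/R = 9600/3720000000 = 0.00258065 ms.
Per-hop propagation t_prop = 65900/200000000 = 0.3295 ms.
Pipeline fill: first packet needs 2·t_tx to clear all hops; remaining 104 packets each add one t_tx.
Total = (2+105-1)·t_tx + 2·t_prop = 106·0.00258065 + 2·0.3295 = 0.9325 ms.

0.9325 ms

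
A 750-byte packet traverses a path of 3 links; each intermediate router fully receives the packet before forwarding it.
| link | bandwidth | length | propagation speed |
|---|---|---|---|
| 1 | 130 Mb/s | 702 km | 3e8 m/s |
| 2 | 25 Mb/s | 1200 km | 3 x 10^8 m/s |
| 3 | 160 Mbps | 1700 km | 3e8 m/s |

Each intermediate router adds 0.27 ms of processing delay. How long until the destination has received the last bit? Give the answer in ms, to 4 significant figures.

L = 750 × 8 = 6000 bits.
Transmission delays (L/R per hop): 0.0461538, 0.24, 0.0375 ms; sum = 0.323654 ms.
Propagation delays (d/s per hop): 2.34, 4, 5.66667 ms; sum = 12.0067 ms.
Processing at 2 router(s): 2 × 0.27 ms = 0.54 ms.
End-to-end = 12.87 ms.

12.87 ms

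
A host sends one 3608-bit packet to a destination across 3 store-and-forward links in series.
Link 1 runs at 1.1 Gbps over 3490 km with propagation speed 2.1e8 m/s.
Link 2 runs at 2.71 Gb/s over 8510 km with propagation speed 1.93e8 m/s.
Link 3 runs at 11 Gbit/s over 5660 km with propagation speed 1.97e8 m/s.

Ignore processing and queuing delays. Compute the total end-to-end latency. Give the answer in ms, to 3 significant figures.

89.4 ms

Transmission delays (L/R per hop): 0.00328, 0.00133137, 0.000328 ms; sum = 0.00493937 ms.
Propagation delays (d/s per hop): 16.619, 44.0933, 28.731 ms; sum = 89.4433 ms.
End-to-end = 89.4 ms.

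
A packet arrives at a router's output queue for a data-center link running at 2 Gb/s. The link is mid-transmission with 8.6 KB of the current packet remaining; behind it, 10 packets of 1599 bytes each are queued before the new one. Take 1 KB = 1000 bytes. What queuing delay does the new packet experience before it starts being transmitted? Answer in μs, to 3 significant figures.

Each queued packet: L/R = 12792/2000000000 = 6.396 μs.
10 queued → 63.96 μs.
Plus remaining 68800 bits of current packet: 34.4 μs.
Queuing delay = 98.4 μs.

98.4 μs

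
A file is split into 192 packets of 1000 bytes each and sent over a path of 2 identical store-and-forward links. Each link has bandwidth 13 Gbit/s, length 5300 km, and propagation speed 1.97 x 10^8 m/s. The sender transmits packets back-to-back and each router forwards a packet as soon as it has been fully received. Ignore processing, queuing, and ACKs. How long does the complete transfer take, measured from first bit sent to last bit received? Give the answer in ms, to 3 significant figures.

Per-hop transmission t_tx = L/R = 8000/13000000000 = 0.000615385 ms.
Per-hop propagation t_prop = 5300000/197000000 = 26.9036 ms.
Pipeline fill: first packet needs 2·t_tx to clear all hops; remaining 191 packets each add one t_tx.
Total = (2+192-1)·t_tx + 2·t_prop = 193·0.000615385 + 2·26.9036 = 53.9 ms.

53.9 ms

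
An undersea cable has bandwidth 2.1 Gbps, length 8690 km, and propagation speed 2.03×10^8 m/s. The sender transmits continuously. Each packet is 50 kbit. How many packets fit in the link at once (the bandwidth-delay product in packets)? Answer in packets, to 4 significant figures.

Propagation delay = 8690000 / 2.03e+08 = 0.0428079 s.
BDP = R × t_prop = 2100000000 × 0.0428079 = 89896600 bits.
In packets of 50000 bits: 1798 packets.

1798 packets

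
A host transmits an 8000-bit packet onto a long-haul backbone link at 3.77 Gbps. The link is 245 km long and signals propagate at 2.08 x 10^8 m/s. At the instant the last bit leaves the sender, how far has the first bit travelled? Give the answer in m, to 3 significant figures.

t_tx = L/R = 8000/3770000000 = 2.12202e-06 s.
Distance = s × t_tx = 208000000 × 2.12202e-06 = 441 m.

441 m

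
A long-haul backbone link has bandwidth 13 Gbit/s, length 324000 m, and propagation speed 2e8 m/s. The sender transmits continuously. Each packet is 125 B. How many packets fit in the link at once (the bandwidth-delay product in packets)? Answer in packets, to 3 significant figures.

Propagation delay = 324000 / 200000000 = 0.00162 s.
BDP = R × t_prop = 13000000000 × 0.00162 = 21060000 bits.
In packets of 1000 bits: 21100 packets.

21100 packets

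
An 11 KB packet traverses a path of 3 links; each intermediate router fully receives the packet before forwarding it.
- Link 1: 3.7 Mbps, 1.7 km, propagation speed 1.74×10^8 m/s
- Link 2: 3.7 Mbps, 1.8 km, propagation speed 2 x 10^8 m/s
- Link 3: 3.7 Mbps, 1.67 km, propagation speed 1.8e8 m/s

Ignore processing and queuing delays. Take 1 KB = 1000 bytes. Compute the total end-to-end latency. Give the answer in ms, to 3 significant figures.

L = 88000 bits.
Transmission delay per hop = L/R = 88000/3700000 = 23.7838 ms; 3 hops → 71.3514 ms.
Propagation delays (d/s per hop): 0.00977011, 0.009, 0.00927778 ms; sum = 0.0280479 ms.
End-to-end = 71.4 ms.

71.4 ms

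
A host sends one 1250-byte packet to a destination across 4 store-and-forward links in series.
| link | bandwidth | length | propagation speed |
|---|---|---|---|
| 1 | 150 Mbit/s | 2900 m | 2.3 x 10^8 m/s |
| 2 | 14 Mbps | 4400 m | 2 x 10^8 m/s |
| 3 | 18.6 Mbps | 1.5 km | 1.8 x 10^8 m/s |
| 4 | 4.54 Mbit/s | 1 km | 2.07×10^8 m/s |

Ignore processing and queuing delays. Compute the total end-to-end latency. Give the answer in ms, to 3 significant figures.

L = 1250 × 8 = 10000 bits.
Transmission delays (L/R per hop): 0.0666667, 0.714286, 0.537634, 2.20264 ms; sum = 3.52123 ms.
Propagation delays (d/s per hop): 0.0126087, 0.022, 0.00833333, 0.00483092 ms; sum = 0.0477729 ms.
End-to-end = 3.57 ms.

3.57 ms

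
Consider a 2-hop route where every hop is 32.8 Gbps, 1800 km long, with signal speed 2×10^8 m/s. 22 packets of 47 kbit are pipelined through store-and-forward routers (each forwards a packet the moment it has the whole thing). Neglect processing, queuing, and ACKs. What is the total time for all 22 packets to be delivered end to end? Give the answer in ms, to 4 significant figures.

Per-hop transmission t_tx = L/R = 47000/3.28e+10 = 0.00143293 ms.
Per-hop propagation t_prop = 1800000/200000000 = 9 ms.
Pipeline fill: first packet needs 2·t_tx to clear all hops; remaining 21 packets each add one t_tx.
Total = (2+22-1)·t_tx + 2·t_prop = 23·0.00143293 + 2·9 = 18.03 ms.

18.03 ms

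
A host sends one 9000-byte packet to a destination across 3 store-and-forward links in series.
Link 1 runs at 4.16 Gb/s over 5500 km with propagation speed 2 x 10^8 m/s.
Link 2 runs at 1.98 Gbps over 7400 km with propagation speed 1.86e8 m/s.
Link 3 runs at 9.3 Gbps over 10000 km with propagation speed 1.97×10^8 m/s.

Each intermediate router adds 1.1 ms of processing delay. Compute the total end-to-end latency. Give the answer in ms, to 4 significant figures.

120.3 ms

L = 9000 × 8 = 72000 bits.
Transmission delays (L/R per hop): 0.0173077, 0.0363636, 0.00774194 ms; sum = 0.0614133 ms.
Propagation delays (d/s per hop): 27.5, 39.7849, 50.7614 ms; sum = 118.046 ms.
Processing at 2 router(s): 2 × 1.1 ms = 2.2 ms.
End-to-end = 120.3 ms.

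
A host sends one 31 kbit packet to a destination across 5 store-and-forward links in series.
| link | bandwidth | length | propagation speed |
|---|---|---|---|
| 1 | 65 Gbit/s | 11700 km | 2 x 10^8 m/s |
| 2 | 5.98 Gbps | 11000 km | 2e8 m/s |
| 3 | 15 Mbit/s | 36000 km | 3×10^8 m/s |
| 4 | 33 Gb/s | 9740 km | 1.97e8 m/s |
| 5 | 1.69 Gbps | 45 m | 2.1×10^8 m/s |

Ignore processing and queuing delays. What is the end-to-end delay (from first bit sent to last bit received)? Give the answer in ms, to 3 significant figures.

285 ms

L = 31000 bits.
Transmission delays (L/R per hop): 0.000476923, 0.00518395, 2.06667, 0.000939394, 0.0183432 ms; sum = 2.09161 ms.
Propagation delays (d/s per hop): 58.5, 55, 120, 49.4416, 0.000214286 ms; sum = 282.942 ms.
End-to-end = 285 ms.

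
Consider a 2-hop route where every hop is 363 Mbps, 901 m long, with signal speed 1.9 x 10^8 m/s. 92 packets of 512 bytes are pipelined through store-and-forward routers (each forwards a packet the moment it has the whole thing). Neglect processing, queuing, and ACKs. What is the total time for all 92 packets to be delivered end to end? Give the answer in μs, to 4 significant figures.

1059 μs

Per-hop transmission t_tx = L/R = 4096/363000000 = 11.2837 μs.
Per-hop propagation t_prop = 901/190000000 = 4.74211 μs.
Pipeline fill: first packet needs 2·t_tx to clear all hops; remaining 91 packets each add one t_tx.
Total = (2+92-1)·t_tx + 2·t_prop = 93·11.2837 + 2·4.74211 = 1059 μs.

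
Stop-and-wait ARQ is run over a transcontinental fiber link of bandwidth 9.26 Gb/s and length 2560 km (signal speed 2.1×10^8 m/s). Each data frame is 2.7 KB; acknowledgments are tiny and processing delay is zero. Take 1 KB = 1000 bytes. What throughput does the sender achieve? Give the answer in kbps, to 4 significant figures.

t_tx = L/R = 21600/9260000000 = 2.33261e-06 s.
t_prop = 2560000/210000000 = 0.0121905 s; RTT = 0.024381 s.
Cycle = t_tx + RTT = 0.0243833 s.
Throughput = L / cycle = 21600 / 0.0243833 = 885.9 kbps.

885.9 kbps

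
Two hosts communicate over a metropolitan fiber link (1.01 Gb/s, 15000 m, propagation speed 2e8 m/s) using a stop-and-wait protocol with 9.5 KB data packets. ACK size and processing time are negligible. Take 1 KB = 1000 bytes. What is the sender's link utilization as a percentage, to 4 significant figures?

33.41 %

t_tx = L/R = 76000/1010000000 = 7.52475e-05 s.
t_prop = 15000/200000000 = 7.5e-05 s; RTT = 0.00015 s.
Cycle = t_tx + RTT = 0.000225248 s.
Utilization = t_tx / cycle = 7.52475e-05/0.000225248 = 33.41 %.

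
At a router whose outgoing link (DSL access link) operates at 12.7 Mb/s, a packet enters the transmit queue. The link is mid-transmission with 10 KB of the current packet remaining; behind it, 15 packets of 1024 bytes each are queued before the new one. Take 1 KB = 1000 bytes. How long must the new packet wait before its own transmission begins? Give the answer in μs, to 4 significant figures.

15970 μs

Each queued packet: L/R = 8192/12700000 = 645.039 μs.
15 queued → 9675.59 μs.
Plus remaining 80000 bits of current packet: 6299.21 μs.
Queuing delay = 15970 μs.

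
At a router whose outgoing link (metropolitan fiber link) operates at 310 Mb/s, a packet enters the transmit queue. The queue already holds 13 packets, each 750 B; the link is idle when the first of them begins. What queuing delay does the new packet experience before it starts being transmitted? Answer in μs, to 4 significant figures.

251.6 μs

Each queued packet: L/R = 6000/310000000 = 19.3548 μs.
13 queued → 251.613 μs.
Queuing delay = 251.6 μs.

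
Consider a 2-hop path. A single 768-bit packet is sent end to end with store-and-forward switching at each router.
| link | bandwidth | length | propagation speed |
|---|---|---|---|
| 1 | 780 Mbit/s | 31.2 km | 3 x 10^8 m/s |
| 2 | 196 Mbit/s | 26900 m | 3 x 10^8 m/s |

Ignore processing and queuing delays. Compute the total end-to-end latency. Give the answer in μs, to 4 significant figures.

198.6 μs

Transmission delays (L/R per hop): 0.984615, 3.91837 μs; sum = 4.90298 μs.
Propagation delays (d/s per hop): 104, 89.6667 μs; sum = 193.667 μs.
End-to-end = 198.6 μs.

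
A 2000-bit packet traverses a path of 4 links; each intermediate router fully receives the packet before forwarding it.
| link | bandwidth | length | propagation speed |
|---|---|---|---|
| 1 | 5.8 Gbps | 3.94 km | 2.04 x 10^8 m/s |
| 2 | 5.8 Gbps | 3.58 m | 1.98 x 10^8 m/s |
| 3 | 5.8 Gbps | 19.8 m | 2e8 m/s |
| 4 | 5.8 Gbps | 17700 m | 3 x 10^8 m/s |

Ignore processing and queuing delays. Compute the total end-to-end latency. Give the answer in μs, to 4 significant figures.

79.81 μs

Transmission delay per hop = L/R = 2000/5800000000 = 0.344828 μs; 4 hops → 1.37931 μs.
Propagation delays (d/s per hop): 19.3137, 0.0180808, 0.099, 59 μs; sum = 78.4308 μs.
End-to-end = 79.81 μs.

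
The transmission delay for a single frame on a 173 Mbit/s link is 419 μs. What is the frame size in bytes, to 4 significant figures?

L = R × t_tx = 173000000 b/s × 0.000419 s = 72487 bits.
In bytes: 72487 / 8 = 9061 bytes.

9061 bytes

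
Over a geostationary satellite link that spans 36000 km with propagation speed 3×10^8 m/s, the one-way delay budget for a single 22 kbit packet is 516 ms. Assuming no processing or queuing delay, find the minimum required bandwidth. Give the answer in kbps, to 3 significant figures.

Propagation delay = 36000000 / 300000000 = 120 ms.
Transmission budget = 516 − 120 = 396 ms.
R ≥ L / t_tx = 22000 bits / 0.396 s = 55.6 kbps.

55.6 kbps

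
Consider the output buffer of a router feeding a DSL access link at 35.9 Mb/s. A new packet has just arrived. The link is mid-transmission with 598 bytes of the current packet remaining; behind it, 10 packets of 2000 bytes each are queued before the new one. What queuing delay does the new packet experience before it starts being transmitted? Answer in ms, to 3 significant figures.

4.59 ms

Each queued packet: L/R = 16000/35900000 = 0.445682 ms.
10 queued → 4.45682 ms.
Plus remaining 4784 bits of current packet: 0.133259 ms.
Queuing delay = 4.59 ms.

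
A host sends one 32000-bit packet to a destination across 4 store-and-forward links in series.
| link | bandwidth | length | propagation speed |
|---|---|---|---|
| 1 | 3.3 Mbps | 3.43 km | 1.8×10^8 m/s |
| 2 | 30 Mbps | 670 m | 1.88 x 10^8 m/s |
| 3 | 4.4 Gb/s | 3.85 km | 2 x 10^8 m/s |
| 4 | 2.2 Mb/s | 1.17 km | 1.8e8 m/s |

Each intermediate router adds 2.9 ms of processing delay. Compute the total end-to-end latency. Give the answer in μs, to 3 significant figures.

34100 μs

Transmission delays (L/R per hop): 9696.97, 1066.67, 7.27273, 14545.5 μs; sum = 25316.4 μs.
Propagation delays (d/s per hop): 19.0556, 3.56383, 19.25, 6.5 μs; sum = 48.3694 μs.
Processing at 3 router(s): 3 × 2.9 ms = 8700 μs.
End-to-end = 34100 μs.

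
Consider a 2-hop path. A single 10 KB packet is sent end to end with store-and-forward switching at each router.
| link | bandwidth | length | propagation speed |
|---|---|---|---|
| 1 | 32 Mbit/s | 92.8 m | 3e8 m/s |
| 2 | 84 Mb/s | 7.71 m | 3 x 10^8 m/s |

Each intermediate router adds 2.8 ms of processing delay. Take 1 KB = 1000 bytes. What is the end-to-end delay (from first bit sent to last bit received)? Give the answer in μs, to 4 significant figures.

6253 μs

L = 80000 bits.
Transmission delays (L/R per hop): 2500, 952.381 μs; sum = 3452.38 μs.
Propagation delays (d/s per hop): 0.309333, 0.0257 μs; sum = 0.335033 μs.
Processing at 1 router(s): 1 × 2.8 ms = 2800 μs.
End-to-end = 6253 μs.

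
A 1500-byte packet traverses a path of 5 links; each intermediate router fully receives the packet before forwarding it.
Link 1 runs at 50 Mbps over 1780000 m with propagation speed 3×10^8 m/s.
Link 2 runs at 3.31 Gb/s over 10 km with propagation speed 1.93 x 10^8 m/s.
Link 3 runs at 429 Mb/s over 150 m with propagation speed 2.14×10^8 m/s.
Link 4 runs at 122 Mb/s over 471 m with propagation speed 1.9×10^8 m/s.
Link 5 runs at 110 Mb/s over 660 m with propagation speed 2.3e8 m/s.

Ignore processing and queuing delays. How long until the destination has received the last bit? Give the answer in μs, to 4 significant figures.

6470 μs

L = 1500 × 8 = 12000 bits.
Transmission delays (L/R per hop): 240, 3.62538, 27.972, 98.3607, 109.091 μs; sum = 479.049 μs.
Propagation delays (d/s per hop): 5933.33, 51.8135, 0.700935, 2.47895, 2.86957 μs; sum = 5991.2 μs.
End-to-end = 6470 μs.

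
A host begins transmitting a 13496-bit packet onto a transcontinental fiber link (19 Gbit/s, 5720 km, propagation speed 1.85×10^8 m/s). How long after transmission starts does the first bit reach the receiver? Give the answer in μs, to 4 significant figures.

30920 μs

First bit experiences only propagation delay: d/s = 5720000/185000000 = 30920 μs.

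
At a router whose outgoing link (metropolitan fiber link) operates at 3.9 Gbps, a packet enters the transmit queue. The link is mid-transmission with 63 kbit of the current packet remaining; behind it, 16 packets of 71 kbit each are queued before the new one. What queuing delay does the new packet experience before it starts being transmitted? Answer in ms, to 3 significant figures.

Each queued packet: L/R = 71000/3900000000 = 0.0182051 ms.
16 queued → 0.291282 ms.
Plus remaining 63000 bits of current packet: 0.0161538 ms.
Queuing delay = 0.307 ms.

0.307 ms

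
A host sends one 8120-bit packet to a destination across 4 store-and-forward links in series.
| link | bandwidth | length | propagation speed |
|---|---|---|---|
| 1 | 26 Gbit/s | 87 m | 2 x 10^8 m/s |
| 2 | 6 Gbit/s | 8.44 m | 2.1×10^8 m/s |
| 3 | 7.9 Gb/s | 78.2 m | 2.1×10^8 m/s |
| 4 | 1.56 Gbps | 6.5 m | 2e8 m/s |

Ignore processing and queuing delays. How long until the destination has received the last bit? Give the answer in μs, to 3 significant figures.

8.78 μs

Transmission delays (L/R per hop): 0.312308, 1.35333, 1.02785, 5.20513 μs; sum = 7.89862 μs.
Propagation delays (d/s per hop): 0.435, 0.0401905, 0.372381, 0.0325 μs; sum = 0.880071 μs.
End-to-end = 8.78 μs.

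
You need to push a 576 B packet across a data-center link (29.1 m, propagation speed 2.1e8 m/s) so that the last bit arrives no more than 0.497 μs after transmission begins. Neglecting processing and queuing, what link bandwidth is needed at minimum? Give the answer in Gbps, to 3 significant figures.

L = 4608 bits.
Propagation delay = 29.1 / 210000000 = 0.138571 μs.
Transmission budget = 0.497 − 0.138571 = 0.358429 μs.
R ≥ L / t_tx = 4608 bits / 3.58429e-07 s = 12.9 Gbps.

12.9 Gbps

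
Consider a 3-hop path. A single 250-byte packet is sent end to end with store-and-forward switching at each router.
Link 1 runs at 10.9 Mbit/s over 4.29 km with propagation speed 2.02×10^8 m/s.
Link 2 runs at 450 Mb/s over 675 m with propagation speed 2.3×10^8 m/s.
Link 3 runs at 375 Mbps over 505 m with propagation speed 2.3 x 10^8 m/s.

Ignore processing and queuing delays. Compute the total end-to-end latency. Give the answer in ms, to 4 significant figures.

0.2196 ms

L = 250 × 8 = 2000 bits.
Transmission delays (L/R per hop): 0.183486, 0.00444444, 0.00533333 ms; sum = 0.193264 ms.
Propagation delays (d/s per hop): 0.0212376, 0.00293478, 0.00219565 ms; sum = 0.0263681 ms.
End-to-end = 0.2196 ms.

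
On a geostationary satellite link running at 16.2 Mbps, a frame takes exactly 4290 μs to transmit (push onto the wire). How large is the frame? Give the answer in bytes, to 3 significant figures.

8690 bytes

L = R × t_tx = 16200000 b/s × 0.00429 s = 69498 bits.
In bytes: 69498 / 8 = 8690 bytes.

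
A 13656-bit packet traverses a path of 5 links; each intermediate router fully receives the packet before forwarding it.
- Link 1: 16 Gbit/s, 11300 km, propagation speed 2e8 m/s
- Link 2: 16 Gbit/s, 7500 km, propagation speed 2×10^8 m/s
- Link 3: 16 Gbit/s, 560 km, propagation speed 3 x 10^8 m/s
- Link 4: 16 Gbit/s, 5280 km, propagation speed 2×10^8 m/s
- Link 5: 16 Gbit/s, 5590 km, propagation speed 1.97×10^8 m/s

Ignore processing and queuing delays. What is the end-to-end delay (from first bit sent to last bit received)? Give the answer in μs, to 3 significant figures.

Transmission delay per hop = L/R = 13656/16000000000 = 0.8535 μs; 5 hops → 4.2675 μs.
Propagation delays (d/s per hop): 56500, 37500, 1866.67, 26400, 28375.6 μs; sum = 150642 μs.
End-to-end = 151000 μs.

151000 μs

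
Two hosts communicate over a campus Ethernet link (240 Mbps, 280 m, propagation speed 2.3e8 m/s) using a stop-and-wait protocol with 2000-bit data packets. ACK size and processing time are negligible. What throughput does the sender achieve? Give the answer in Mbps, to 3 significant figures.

186 Mbps

t_tx = L/R = 2000/240000000 = 8.33333e-06 s.
t_prop = 280/2.3e+08 = 1.21739e-06 s; RTT = 2.43478e-06 s.
Cycle = t_tx + RTT = 1.07681e-05 s.
Throughput = L / cycle = 2000 / 1.07681e-05 = 186 Mbps.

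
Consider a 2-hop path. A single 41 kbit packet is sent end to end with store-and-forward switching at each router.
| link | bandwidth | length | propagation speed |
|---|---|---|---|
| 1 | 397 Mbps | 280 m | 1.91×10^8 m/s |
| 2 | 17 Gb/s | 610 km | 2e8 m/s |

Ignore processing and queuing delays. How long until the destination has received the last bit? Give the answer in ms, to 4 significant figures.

3.157 ms

L = 41000 bits.
Transmission delays (L/R per hop): 0.103275, 0.00241176 ms; sum = 0.105686 ms.
Propagation delays (d/s per hop): 0.00146597, 3.05 ms; sum = 3.05147 ms.
End-to-end = 3.157 ms.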